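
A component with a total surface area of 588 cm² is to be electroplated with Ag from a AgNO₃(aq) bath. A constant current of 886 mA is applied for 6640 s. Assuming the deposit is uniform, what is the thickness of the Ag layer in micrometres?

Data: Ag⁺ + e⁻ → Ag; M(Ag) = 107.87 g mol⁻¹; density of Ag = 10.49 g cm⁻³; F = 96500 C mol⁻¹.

10.7 μm

Q = I·t = 0.8860 × 6640.0 = 5883 C; n(e⁻) = 0.06096 mol.
n(Ag) = n(e⁻)/1 = 0.06096 mol, so m = 0.06096 × 107.87 = 6.576 g.
Volume = m/ρ = 6.576 / 10.49 = 0.6269 cm³.
Thickness = V/A = 0.6269 / 588 = 0.00107 cm = 10.7 μm.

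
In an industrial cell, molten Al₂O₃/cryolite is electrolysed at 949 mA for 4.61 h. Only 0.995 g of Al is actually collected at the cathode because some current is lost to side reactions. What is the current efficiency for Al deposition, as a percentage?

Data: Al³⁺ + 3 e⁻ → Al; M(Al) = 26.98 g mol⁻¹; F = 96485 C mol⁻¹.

Q = I·t = 0.9490 × 16596 = 15750 C; n(e⁻) = 15750/96485 = 0.1632 mol.
Theoretical n(Al) = n(e⁻)/3 = 0.05441 mol, i.e. m_theo = 0.05441 × 26.98 = 1.468 g.
Efficiency = m_actual / m_theo = 0.995 / 1.468 = 67.8 %.

67.8 %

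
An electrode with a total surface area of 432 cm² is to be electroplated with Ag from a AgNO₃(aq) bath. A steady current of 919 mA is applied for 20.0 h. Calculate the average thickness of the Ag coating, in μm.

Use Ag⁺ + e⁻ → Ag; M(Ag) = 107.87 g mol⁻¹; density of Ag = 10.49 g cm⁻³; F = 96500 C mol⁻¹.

Q = I·t = 0.9190 × 72000 = 66170 C; n(e⁻) = 0.6857 mol.
n(Ag) = n(e⁻)/1 = 0.6857 mol, so m = 0.6857 × 107.87 = 73.96 g.
Volume = m/ρ = 73.96 / 10.49 = 7.051 cm³.
Thickness = V/A = 7.051 / 432 = 0.0163 cm = 163 μm.

163 μm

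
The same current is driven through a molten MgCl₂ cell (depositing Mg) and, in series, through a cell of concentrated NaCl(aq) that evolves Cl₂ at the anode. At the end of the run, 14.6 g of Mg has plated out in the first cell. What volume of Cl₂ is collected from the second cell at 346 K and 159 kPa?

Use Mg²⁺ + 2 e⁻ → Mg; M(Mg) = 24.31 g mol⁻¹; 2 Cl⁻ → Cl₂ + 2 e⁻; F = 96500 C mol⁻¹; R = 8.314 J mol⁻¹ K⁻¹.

10.9 L

n(Mg) = 14.6 / 24.31 = 0.6006 mol, so n(e⁻) = 2 × 0.6006 = 1.201 mol.
The cells are in series, so the same 1.201 mol of electrons passes through the second cell.
2 Cl⁻ → Cl₂ + 2 e⁻ — 2 mol e⁻ per mol Cl₂, so n(Cl₂) = 1.201/2 = 0.6006 mol.
V = nRT/P = (0.6006 × 8.314 × 346) / (159 × 10³) = 0.0109 m³ = 10.9 L.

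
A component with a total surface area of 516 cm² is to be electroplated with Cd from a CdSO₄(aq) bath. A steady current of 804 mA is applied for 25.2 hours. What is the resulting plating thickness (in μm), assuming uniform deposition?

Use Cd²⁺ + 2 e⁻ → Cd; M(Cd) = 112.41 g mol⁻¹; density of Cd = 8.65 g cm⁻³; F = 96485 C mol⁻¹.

Q = I·t = 0.8040 × 90720 = 72940 C; n(e⁻) = 0.7560 mol.
n(Cd) = n(e⁻)/2 = 0.3780 mol, so m = 0.3780 × 112.41 = 42.49 g.
Volume = m/ρ = 42.49 / 8.65 = 4.912 cm³.
Thickness = V/A = 4.912 / 516 = 0.00952 cm = 95.2 μm.

95.2 μm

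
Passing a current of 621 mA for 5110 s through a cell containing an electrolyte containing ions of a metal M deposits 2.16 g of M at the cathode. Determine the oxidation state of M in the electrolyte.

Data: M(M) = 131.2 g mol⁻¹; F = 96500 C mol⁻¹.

Q = I·t = 0.6210 A × 5110.0 s = 3173 C, so n(e⁻) = 3173/96500 = 0.03288 mol.
n(M) deposited = 2.16 / 131.2 = 0.01646 mol.
Electrons per atom = n(e⁻)/n(M) = 0.03288 / 0.01646 = 2.00 ≈ 2, so the ion is M²⁺.

+2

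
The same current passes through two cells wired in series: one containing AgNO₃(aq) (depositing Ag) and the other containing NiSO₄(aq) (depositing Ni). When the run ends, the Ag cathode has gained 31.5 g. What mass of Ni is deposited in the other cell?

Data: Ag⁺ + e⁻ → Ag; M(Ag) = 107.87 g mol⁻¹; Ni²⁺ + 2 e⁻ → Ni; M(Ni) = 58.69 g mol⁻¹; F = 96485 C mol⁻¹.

8.57 g

n(Ag) = 31.5 / 107.87 = 0.2920 mol.
Since Ag⁺ + e⁻ → Ag, n(e⁻) passed = 1 × 0.2920 = 0.2920 mol.
Cells in series carry the same charge, so the same 0.2920 mol of electrons passes through cell 2.
Ni²⁺ + 2 e⁻ → Ni, so n(Ni) = 0.2920 / 2 = 0.1460 mol.
m(Ni) = 0.1460 × 58.69 = 8.57 g.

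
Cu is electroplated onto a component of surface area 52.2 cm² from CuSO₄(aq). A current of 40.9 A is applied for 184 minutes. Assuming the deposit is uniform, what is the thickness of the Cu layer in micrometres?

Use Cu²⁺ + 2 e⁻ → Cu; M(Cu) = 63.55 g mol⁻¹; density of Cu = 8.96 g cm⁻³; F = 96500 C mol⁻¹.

Q = I·t = 40.90 × 11040 = 451500 C; n(e⁻) = 4.679 mol.
n(Cu) = n(e⁻)/2 = 2.340 mol, so m = 2.340 × 63.55 = 148.7 g.
Volume = m/ρ = 148.7 / 8.96 = 16.59 cm³.
Thickness = V/A = 16.59 / 52.2 = 0.318 cm = 3180 μm.

3180 μm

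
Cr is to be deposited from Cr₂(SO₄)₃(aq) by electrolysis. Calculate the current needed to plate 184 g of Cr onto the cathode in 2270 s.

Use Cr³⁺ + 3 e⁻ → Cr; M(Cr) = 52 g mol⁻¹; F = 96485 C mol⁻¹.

n(Cr) = 184 / 52 = 3.538 mol.
n(e⁻) = 3 × 3.538 = 10.62 mol.
Q = n(e⁻)·F = 10.62 × 96485 = 1024000 C.
I = Q/t = 1024000 / 2270.0 s = 451 A.

451 A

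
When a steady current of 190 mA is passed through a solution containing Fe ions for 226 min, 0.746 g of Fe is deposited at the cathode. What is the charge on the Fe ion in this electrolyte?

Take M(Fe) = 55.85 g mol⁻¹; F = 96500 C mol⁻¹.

+2

Q = I·t = 0.1900 A × 13560 s = 2576 C, so n(e⁻) = 2576/96500 = 0.02670 mol.
n(Fe) deposited = 0.746 / 55.85 = 0.01336 mol.
Electrons per atom = n(e⁻)/n(Fe) = 0.02670 / 0.01336 = 2.00 ≈ 2, so the ion is Fe²⁺.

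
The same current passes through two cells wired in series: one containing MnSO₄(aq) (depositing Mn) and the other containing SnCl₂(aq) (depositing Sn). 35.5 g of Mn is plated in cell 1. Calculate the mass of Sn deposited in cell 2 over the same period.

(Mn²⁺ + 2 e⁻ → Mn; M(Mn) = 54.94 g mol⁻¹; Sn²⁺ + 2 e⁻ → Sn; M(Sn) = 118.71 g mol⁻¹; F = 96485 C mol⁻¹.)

76.7 g

n(Mn) = 35.5 / 54.94 = 0.6462 mol.
Since Mn²⁺ + 2 e⁻ → Mn, n(e⁻) passed = 2 × 0.6462 = 1.292 mol.
Cells in series carry the same charge, so the same 1.292 mol of electrons passes through cell 2.
Sn²⁺ + 2 e⁻ → Sn, so n(Sn) = 1.292 / 2 = 0.6462 mol.
m(Sn) = 0.6462 × 118.71 = 76.7 g.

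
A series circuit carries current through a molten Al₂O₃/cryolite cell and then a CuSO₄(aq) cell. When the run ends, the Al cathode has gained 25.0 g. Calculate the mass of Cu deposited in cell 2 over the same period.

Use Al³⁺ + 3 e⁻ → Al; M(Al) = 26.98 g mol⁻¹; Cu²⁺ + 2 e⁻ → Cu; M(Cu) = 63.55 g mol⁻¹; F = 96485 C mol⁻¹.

n(Al) = 25.0 / 26.98 = 0.9266 mol.
Since Al³⁺ + 3 e⁻ → Al, n(e⁻) passed = 3 × 0.9266 = 2.780 mol.
Cells in series carry the same charge, so the same 2.780 mol of electrons passes through cell 2.
Cu²⁺ + 2 e⁻ → Cu, so n(Cu) = 2.780 / 2 = 1.390 mol.
m(Cu) = 1.390 × 63.55 = 88.3 g.

88.3 g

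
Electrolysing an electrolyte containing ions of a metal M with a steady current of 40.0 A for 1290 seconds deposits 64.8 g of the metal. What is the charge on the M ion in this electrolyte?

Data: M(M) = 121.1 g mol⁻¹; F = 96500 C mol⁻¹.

+1

Q = I·t = 40.00 A × 1290.0 s = 51600 C, so n(e⁻) = 51600/96500 = 0.5347 mol.
n(M) deposited = 64.8 / 121.1 = 0.5351 mol.
Electrons per atom = n(e⁻)/n(M) = 0.5347 / 0.5351 = 0.999 ≈ 1, so the ion is M⁺.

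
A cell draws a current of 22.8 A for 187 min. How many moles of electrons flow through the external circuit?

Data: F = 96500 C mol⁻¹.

Q = I·t = 22.80 A × 11220 s = 255800 C.
n(e⁻) = Q/F = 255800 / 96500 = 2.65 mol.

2.65 mol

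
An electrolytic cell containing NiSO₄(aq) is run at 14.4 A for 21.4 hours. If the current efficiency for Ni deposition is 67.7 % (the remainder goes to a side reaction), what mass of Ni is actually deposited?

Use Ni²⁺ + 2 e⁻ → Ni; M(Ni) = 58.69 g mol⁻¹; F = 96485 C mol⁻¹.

228 g

Q = I·t = 14.40 × 77040 = 1109000 C.
n(e⁻) = 1109000/96485 = 11.50 mol; theoretically n(Ni) = 11.50/2 = 5.749 mol, m_theo = 337.4 g.
At 67.7 % efficiency, m_actual = 0.677 × 337.4 = 228 g.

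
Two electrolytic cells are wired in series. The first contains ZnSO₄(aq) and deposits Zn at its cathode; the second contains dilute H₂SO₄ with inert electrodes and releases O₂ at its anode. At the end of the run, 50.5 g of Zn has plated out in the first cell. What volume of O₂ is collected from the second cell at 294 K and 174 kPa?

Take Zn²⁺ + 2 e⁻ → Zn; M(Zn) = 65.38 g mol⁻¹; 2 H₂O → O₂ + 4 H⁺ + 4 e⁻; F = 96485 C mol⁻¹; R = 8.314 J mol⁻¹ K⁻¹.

5.43 L

n(Zn) = 50.5 / 65.38 = 0.7724 mol, so n(e⁻) = 2 × 0.7724 = 1.545 mol.
The cells are in series, so the same 1.545 mol of electrons passes through the second cell.
2 H₂O → O₂ + 4 H⁺ + 4 e⁻ — 4 mol e⁻ per mol O₂, so n(O₂) = 1.545/4 = 0.3862 mol.
V = nRT/P = (0.3862 × 8.314 × 294) / (174 × 10³) = 0.00543 m³ = 5.43 L.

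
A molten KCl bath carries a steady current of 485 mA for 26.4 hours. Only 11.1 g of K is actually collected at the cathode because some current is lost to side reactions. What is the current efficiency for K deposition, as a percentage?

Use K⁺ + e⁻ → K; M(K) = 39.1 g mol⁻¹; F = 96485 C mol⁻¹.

Q = I·t = 0.4850 × 95040 = 46090 C; n(e⁻) = 46090/96485 = 0.4777 mol.
Theoretical n(K) = n(e⁻)/1 = 0.4777 mol, i.e. m_theo = 0.4777 × 39.1 = 18.68 g.
Efficiency = m_actual / m_theo = 11.1 / 18.68 = 59.4 %.

59.4 %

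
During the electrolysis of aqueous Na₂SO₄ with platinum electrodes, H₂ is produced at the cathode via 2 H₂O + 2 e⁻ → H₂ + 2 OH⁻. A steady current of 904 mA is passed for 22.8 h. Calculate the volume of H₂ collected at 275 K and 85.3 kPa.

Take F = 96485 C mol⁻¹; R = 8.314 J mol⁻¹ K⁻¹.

Q = I·t = 0.9040 A × 82080 s = 74200 C.
n(e⁻) = Q/F = 74200 / 96485 = 0.7690 mol.
2 electrons are transferred per H₂ molecule, so n(H₂) = 0.7690 / 2 = 0.3845 mol.
V = nRT/P = (0.3845 × 8.314 × 275) / (85.3 × 10³ Pa) = 0.0103 m³ = 10.3 L.

10.3 L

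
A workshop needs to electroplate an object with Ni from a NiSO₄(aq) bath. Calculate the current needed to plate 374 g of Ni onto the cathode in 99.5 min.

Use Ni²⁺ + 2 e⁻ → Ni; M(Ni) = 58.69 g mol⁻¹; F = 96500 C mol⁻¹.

n(Ni) = 374 / 58.69 = 6.372 mol.
n(e⁻) = 2 × 6.372 = 12.74 mol.
Q = n(e⁻)·F = 12.74 × 96500 = 1230000 C.
I = Q/t = 1230000 / 5970.0 s = 206 A.

206 A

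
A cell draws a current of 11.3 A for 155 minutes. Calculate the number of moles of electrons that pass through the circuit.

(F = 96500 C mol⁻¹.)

1.09 mol

Q = I·t = 11.30 A × 9300.0 s = 105100 C.
n(e⁻) = Q/F = 105100 / 96500 = 1.09 mol.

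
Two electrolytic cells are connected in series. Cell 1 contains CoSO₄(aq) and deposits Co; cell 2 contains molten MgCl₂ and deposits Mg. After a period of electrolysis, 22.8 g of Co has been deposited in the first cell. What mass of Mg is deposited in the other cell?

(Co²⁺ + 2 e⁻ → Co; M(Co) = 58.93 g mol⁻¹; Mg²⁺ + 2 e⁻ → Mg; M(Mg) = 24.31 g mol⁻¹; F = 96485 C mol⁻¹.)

n(Co) = 22.8 / 58.93 = 0.3869 mol.
Since Co²⁺ + 2 e⁻ → Co, n(e⁻) passed = 2 × 0.3869 = 0.7738 mol.
Cells in series carry the same charge, so the same 0.7738 mol of electrons passes through cell 2.
Mg²⁺ + 2 e⁻ → Mg, so n(Mg) = 0.7738 / 2 = 0.3869 mol.
m(Mg) = 0.3869 × 24.31 = 9.41 g.

9.41 g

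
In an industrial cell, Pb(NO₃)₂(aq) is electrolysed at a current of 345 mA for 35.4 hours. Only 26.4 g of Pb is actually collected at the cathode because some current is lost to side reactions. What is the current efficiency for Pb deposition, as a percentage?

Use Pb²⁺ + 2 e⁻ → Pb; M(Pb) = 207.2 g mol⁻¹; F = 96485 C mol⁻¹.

Q = I·t = 0.3450 × 127440 = 43970 C; n(e⁻) = 43970/96485 = 0.4557 mol.
Theoretical n(Pb) = n(e⁻)/2 = 0.2278 mol, i.e. m_theo = 0.2278 × 207.2 = 47.21 g.
Efficiency = m_actual / m_theo = 26.4 / 47.21 = 55.9 %.

55.9 %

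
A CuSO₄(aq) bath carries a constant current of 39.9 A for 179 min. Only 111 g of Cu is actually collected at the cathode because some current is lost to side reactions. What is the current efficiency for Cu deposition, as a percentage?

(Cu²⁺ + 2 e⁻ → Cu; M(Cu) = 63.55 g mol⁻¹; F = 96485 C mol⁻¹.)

Q = I·t = 39.90 × 10740 = 428500 C; n(e⁻) = 428500/96485 = 4.441 mol.
Theoretical n(Cu) = n(e⁻)/2 = 2.221 mol, i.e. m_theo = 2.221 × 63.55 = 141.1 g.
Efficiency = m_actual / m_theo = 111 / 141.1 = 78.7 %.

78.7 %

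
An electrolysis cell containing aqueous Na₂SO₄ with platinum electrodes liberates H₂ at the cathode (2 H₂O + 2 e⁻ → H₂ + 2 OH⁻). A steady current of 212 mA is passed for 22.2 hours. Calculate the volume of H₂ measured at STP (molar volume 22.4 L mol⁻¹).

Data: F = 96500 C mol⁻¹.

1.97 L

Q = I·t = 0.2120 A × 79920 s = 16940 C.
n(e⁻) = Q/F = 16940 / 96500 = 0.1756 mol.
2 electrons are transferred per H₂ molecule, so n(H₂) = 0.1756 / 2 = 0.08779 mol.
V = n × V_m = 0.08779 × 22.4 = 1.97 L.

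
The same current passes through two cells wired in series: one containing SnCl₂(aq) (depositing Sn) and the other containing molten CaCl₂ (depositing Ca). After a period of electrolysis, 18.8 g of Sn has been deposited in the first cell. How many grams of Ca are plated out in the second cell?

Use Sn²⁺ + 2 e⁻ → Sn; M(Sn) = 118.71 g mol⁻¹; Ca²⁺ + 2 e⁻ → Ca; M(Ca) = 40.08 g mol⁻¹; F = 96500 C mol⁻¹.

6.35 g

n(Sn) = 18.8 / 118.71 = 0.1584 mol.
Since Sn²⁺ + 2 e⁻ → Sn, n(e⁻) passed = 2 × 0.1584 = 0.3167 mol.
Cells in series carry the same charge, so the same 0.3167 mol of electrons passes through cell 2.
Ca²⁺ + 2 e⁻ → Ca, so n(Ca) = 0.3167 / 2 = 0.1584 mol.
m(Ca) = 0.1584 × 40.08 = 6.35 g.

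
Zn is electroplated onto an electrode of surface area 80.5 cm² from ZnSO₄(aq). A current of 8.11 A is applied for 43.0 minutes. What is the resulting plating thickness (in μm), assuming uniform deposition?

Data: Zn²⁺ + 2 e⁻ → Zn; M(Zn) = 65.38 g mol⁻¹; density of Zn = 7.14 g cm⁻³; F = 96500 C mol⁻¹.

Q = I·t = 8.110 × 2580.0 = 20920 C; n(e⁻) = 0.2168 mol.
n(Zn) = n(e⁻)/2 = 0.1084 mol, so m = 0.1084 × 65.38 = 7.088 g.
Volume = m/ρ = 7.088 / 7.14 = 0.9927 cm³.
Thickness = V/A = 0.9927 / 80.5 = 0.0123 cm = 123 μm.

123 μm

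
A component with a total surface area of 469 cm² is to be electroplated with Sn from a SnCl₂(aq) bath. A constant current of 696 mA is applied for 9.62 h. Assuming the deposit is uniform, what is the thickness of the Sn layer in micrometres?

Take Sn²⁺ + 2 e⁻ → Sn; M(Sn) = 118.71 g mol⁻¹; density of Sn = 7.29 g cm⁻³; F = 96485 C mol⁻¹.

43.4 μm

Q = I·t = 0.6960 × 34632 = 24100 C; n(e⁻) = 0.2498 mol.
n(Sn) = n(e⁻)/2 = 0.1249 mol, so m = 0.1249 × 118.71 = 14.83 g.
Volume = m/ρ = 14.83 / 7.29 = 2.034 cm³.
Thickness = V/A = 2.034 / 469 = 0.00434 cm = 43.4 μm.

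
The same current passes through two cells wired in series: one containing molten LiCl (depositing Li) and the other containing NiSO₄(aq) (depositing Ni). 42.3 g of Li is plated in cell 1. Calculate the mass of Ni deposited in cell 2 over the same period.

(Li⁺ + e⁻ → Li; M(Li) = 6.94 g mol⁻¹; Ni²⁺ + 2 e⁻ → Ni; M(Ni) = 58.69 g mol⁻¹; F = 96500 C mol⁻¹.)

n(Li) = 42.3 / 6.94 = 6.095 mol.
Since Li⁺ + e⁻ → Li, n(e⁻) passed = 1 × 6.095 = 6.095 mol.
Cells in series carry the same charge, so the same 6.095 mol of electrons passes through cell 2.
Ni²⁺ + 2 e⁻ → Ni, so n(Ni) = 6.095 / 2 = 3.048 mol.
m(Ni) = 3.048 × 58.69 = 179 g.

179 g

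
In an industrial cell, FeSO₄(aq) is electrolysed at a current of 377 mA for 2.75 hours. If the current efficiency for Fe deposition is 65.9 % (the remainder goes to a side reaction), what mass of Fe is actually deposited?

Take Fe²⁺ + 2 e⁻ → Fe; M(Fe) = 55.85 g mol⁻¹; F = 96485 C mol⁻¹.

0.712 g

Q = I·t = 0.3770 × 9900.0 = 3732 C.
n(e⁻) = 3732/96485 = 0.03868 mol; theoretically n(Fe) = 0.03868/2 = 0.01934 mol, m_theo = 1.080 g.
At 65.9 % efficiency, m_actual = 0.659 × 1.080 = 0.712 g.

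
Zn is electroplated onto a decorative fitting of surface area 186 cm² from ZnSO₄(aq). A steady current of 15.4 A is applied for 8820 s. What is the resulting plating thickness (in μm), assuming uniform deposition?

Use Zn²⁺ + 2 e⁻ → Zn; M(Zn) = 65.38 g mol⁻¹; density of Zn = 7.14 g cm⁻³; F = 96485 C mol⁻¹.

Q = I·t = 15.40 × 8820.0 = 135800 C; n(e⁻) = 1.408 mol.
n(Zn) = n(e⁻)/2 = 0.7039 mol, so m = 0.7039 × 65.38 = 46.02 g.
Volume = m/ρ = 46.02 / 7.14 = 6.445 cm³.
Thickness = V/A = 6.445 / 186 = 0.0347 cm = 347 μm.

347 μm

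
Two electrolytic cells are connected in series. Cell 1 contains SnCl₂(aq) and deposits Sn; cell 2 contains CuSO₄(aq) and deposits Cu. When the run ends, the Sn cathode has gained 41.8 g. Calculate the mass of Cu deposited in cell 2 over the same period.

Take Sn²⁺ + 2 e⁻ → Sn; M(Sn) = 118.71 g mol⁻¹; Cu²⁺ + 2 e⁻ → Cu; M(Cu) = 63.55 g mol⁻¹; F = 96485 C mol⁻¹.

22.4 g

n(Sn) = 41.8 / 118.71 = 0.3521 mol.
Since Sn²⁺ + 2 e⁻ → Sn, n(e⁻) passed = 2 × 0.3521 = 0.7042 mol.
Cells in series carry the same charge, so the same 0.7042 mol of electrons passes through cell 2.
Cu²⁺ + 2 e⁻ → Cu, so n(Cu) = 0.7042 / 2 = 0.3521 mol.
m(Cu) = 0.3521 × 63.55 = 22.4 g.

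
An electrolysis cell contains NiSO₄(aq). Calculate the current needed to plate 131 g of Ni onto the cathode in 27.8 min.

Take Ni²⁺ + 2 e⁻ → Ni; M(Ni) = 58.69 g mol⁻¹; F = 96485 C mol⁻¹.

n(Ni) = 131 / 58.69 = 2.232 mol.
n(e⁻) = 2 × 2.232 = 4.464 mol.
Q = n(e⁻)·F = 4.464 × 96485 = 430700 C.
I = Q/t = 430700 / 1668.0 s = 258 A.

258 A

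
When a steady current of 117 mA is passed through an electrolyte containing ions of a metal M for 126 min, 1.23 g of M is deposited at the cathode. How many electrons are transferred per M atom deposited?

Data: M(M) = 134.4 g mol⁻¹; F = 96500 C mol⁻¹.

Q = I·t = 0.1170 A × 7560.0 s = 884.5 C, so n(e⁻) = 884.5/96500 = 0.009166 mol.
n(M) deposited = 1.23 / 134.4 = 0.009152 mol.
Electrons per atom = n(e⁻)/n(M) = 0.009166 / 0.009152 = 1.00 ≈ 1, so the ion is M⁺.

1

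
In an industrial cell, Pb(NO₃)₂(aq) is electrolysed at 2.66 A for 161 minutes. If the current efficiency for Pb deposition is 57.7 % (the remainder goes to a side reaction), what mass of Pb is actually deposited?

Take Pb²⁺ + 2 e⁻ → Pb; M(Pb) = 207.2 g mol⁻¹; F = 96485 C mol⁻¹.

15.9 g

Q = I·t = 2.660 × 9660.0 = 25700 C.
n(e⁻) = 25700/96485 = 0.2663 mol; theoretically n(Pb) = 0.2663/2 = 0.1332 mol, m_theo = 27.59 g.
At 57.7 % efficiency, m_actual = 0.577 × 27.59 = 15.9 g.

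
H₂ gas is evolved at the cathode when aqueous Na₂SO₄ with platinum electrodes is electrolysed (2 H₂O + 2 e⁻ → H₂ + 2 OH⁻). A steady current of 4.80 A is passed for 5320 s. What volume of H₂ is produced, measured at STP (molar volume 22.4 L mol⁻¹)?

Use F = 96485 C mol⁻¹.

2.96 L

Q = I·t = 4.800 A × 5320.0 s = 25540 C.
n(e⁻) = Q/F = 25540 / 96485 = 0.2647 mol.
2 electrons are transferred per H₂ molecule, so n(H₂) = 0.2647 / 2 = 0.1323 mol.
V = n × V_m = 0.1323 × 22.4 = 2.96 L.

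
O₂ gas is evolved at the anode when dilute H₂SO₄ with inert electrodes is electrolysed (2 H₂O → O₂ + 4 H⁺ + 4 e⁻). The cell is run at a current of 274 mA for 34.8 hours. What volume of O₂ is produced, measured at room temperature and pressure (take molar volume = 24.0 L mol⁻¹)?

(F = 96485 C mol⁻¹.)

2.13 L

Q = I·t = 0.2740 A × 125280 s = 34330 C.
n(e⁻) = Q/F = 34330 / 96485 = 0.3558 mol.
4 electrons are transferred per O₂ molecule, so n(O₂) = 0.3558 / 4 = 0.08894 mol.
V = n × V_m = 0.08894 × 24.0 = 2.13 L.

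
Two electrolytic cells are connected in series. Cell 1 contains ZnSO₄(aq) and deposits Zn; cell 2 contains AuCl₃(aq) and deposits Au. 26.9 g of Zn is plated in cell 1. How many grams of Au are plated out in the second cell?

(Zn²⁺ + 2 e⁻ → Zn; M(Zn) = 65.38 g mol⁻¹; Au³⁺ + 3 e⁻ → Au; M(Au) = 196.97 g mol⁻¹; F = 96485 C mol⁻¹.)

54.0 g

n(Zn) = 26.9 / 65.38 = 0.4114 mol.
Since Zn²⁺ + 2 e⁻ → Zn, n(e⁻) passed = 2 × 0.4114 = 0.8229 mol.
Cells in series carry the same charge, so the same 0.8229 mol of electrons passes through cell 2.
Au³⁺ + 3 e⁻ → Au, so n(Au) = 0.8229 / 3 = 0.2743 mol.
m(Au) = 0.2743 × 196.97 = 54.0 g.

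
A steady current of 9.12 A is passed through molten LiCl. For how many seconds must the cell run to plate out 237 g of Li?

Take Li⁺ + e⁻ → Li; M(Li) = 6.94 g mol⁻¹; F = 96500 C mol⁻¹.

n(Li) = m/M = 237 / 6.94 = 34.15 mol.
Each Li atom requires 1 electron, so n(e⁻) = 1 × 34.15 = 34.15 mol.
Q = n(e⁻)·F = 34.15 × 96500 = 3295000 C.
t = Q/I = 3295000 / 9.120 A = 361300 s.

3.61 × 10⁵ s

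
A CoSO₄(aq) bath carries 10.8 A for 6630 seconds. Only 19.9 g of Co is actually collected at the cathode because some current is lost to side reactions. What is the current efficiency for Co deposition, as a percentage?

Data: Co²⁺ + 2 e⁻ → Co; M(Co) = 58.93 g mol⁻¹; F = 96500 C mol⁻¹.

Q = I·t = 10.80 × 6630.0 = 71600 C; n(e⁻) = 71600/96500 = 0.7420 mol.
Theoretical n(Co) = n(e⁻)/2 = 0.3710 mol, i.e. m_theo = 0.3710 × 58.93 = 21.86 g.
Efficiency = m_actual / m_theo = 19.9 / 21.86 = 91.0 %.

91.0 %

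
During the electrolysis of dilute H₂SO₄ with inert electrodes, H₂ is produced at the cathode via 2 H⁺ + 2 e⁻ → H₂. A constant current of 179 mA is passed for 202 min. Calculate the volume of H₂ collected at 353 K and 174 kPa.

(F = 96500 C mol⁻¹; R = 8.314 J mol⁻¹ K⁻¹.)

0.190 L

Q = I·t = 0.1790 A × 12120 s = 2169 C.
n(e⁻) = Q/F = 2169 / 96500 = 0.02248 mol.
2 electrons are transferred per H₂ molecule, so n(H₂) = 0.02248 / 2 = 0.01124 mol.
V = nRT/P = (0.01124 × 8.314 × 353) / (174 × 10³ Pa) = 1.90 × 10⁻⁴ m³ = 0.190 L.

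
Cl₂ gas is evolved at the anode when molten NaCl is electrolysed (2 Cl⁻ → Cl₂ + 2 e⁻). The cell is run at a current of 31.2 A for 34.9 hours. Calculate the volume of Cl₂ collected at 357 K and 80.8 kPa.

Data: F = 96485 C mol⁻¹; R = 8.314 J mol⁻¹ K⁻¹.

746 L

Q = I·t = 31.20 A × 125640 s = 3920000 C.
n(e⁻) = Q/F = 3920000 / 96485 = 40.63 mol.
2 electrons are transferred per Cl₂ molecule, so n(Cl₂) = 40.63 / 2 = 20.31 mol.
V = nRT/P = (20.31 × 8.314 × 357) / (80.8 × 10³ Pa) = 0.746 m³ = 746 L.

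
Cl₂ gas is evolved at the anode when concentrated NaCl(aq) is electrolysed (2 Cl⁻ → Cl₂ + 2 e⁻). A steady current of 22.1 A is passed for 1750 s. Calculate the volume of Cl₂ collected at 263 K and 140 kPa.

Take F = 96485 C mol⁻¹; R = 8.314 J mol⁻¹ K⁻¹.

3.13 L

Q = I·t = 22.10 A × 1750.0 s = 38680 C.
n(e⁻) = Q/F = 38680 / 96485 = 0.4008 mol.
2 electrons are transferred per Cl₂ molecule, so n(Cl₂) = 0.4008 / 2 = 0.2004 mol.
V = nRT/P = (0.2004 × 8.314 × 263) / (140 × 10³ Pa) = 0.00313 m³ = 3.13 L.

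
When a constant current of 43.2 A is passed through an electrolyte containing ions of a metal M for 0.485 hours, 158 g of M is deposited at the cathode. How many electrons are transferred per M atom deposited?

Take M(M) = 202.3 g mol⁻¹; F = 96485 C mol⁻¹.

1

Q = I·t = 43.20 A × 1746.0 s = 75430 C, so n(e⁻) = 75430/96485 = 0.7818 mol.
n(M) deposited = 158 / 202.3 = 0.7810 mol.
Electrons per atom = n(e⁻)/n(M) = 0.7818 / 0.7810 = 1.00 ≈ 1, so the ion is M⁺.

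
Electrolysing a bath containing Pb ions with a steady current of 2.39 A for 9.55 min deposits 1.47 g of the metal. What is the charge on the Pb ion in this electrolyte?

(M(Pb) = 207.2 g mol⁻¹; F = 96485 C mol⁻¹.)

+2

Q = I·t = 2.390 A × 573.00 s = 1369 C, so n(e⁻) = 1369/96485 = 0.01419 mol.
n(Pb) deposited = 1.47 / 207.2 = 0.007095 mol.
Electrons per atom = n(e⁻)/n(Pb) = 0.01419 / 0.007095 = 2.00 ≈ 2, so the ion is Pb²⁺.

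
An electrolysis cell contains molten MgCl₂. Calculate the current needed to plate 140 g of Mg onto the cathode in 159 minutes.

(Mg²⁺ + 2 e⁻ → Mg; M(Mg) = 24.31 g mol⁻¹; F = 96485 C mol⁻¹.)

n(Mg) = 140 / 24.31 = 5.759 mol.
n(e⁻) = 2 × 5.759 = 11.52 mol.
Q = n(e⁻)·F = 11.52 × 96485 = 1111000 C.
I = Q/t = 1111000 / 9540.0 s = 116 A.

116 A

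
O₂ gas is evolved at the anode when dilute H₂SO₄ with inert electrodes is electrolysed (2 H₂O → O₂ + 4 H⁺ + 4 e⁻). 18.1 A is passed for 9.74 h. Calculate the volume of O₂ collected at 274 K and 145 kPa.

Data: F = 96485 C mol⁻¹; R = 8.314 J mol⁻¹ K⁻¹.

25.8 L

Q = I·t = 18.10 A × 35064 s = 634700 C.
n(e⁻) = Q/F = 634700 / 96485 = 6.578 mol.
4 electrons are transferred per O₂ molecule, so n(O₂) = 6.578 / 4 = 1.644 mol.
V = nRT/P = (1.644 × 8.314 × 274) / (145 × 10³ Pa) = 0.0258 m³ = 25.8 L.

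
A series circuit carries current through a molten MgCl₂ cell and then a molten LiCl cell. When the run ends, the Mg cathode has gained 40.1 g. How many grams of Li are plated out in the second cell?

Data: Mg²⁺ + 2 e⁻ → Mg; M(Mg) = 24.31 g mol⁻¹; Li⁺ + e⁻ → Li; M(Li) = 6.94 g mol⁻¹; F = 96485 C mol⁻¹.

22.9 g

n(Mg) = 40.1 / 24.31 = 1.650 mol.
Since Mg²⁺ + 2 e⁻ → Mg, n(e⁻) passed = 2 × 1.650 = 3.299 mol.
Cells in series carry the same charge, so the same 3.299 mol of electrons passes through cell 2.
Li⁺ + e⁻ → Li, so n(Li) = 3.299 / 1 = 3.299 mol.
m(Li) = 3.299 × 6.94 = 22.9 g.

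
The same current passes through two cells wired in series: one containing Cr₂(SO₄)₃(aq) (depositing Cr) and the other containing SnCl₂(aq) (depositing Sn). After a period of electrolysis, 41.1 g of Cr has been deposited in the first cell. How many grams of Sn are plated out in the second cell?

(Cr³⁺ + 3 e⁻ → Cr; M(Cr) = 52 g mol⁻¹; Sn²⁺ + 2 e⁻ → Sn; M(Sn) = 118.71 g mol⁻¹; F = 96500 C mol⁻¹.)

n(Cr) = 41.1 / 52 = 0.7904 mol.
Since Cr³⁺ + 3 e⁻ → Cr, n(e⁻) passed = 3 × 0.7904 = 2.371 mol.
Cells in series carry the same charge, so the same 2.371 mol of electrons passes through cell 2.
Sn²⁺ + 2 e⁻ → Sn, so n(Sn) = 2.371 / 2 = 1.186 mol.
m(Sn) = 1.186 × 118.71 = 141 g.

141 g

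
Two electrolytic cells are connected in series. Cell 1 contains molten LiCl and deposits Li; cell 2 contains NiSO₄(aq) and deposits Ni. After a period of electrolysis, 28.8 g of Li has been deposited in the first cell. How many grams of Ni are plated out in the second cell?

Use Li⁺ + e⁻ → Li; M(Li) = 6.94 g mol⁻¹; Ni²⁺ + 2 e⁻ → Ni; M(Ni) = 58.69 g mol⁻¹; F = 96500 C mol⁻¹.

n(Li) = 28.8 / 6.94 = 4.150 mol.
Since Li⁺ + e⁻ → Li, n(e⁻) passed = 1 × 4.150 = 4.150 mol.
Cells in series carry the same charge, so the same 4.150 mol of electrons passes through cell 2.
Ni²⁺ + 2 e⁻ → Ni, so n(Ni) = 4.150 / 2 = 2.075 mol.
m(Ni) = 2.075 × 58.69 = 122 g.

122 g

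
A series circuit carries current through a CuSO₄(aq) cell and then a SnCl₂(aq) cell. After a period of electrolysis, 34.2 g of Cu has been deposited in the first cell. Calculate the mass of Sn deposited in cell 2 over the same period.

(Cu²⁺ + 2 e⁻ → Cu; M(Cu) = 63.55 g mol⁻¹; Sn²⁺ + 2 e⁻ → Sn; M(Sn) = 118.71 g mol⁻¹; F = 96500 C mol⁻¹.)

n(Cu) = 34.2 / 63.55 = 0.5382 mol.
Since Cu²⁺ + 2 e⁻ → Cu, n(e⁻) passed = 2 × 0.5382 = 1.076 mol.
Cells in series carry the same charge, so the same 1.076 mol of electrons passes through cell 2.
Sn²⁺ + 2 e⁻ → Sn, so n(Sn) = 1.076 / 2 = 0.5382 mol.
m(Sn) = 0.5382 × 118.71 = 63.9 g.

63.9 g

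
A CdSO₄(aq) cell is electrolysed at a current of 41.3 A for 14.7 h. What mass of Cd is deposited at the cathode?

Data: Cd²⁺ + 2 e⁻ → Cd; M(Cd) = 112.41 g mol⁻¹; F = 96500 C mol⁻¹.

Q = I·t = 41.30 A × 52920 s = 2186000 C.
n(e⁻) = Q/F = 2186000 / 96500 = 22.65 mol.
Cd²⁺ + 2 e⁻ → Cd, so n(Cd) = n(e⁻)/2 = 11.32 mol.
m = n·M = 11.32 × 112.41 = 1270 g.

1270 g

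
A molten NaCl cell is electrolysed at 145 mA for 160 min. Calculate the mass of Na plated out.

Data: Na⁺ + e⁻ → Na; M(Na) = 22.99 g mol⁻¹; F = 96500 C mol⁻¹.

Q = I·t = 0.1450 A × 9600.0 s = 1392 C.
n(e⁻) = Q/F = 1392 / 96500 = 0.01442 mol.
Na⁺ + e⁻ → Na, so n(Na) = n(e⁻)/1 = 0.01442 mol.
m = n·M = 0.01442 × 22.99 = 0.332 g.

0.332 g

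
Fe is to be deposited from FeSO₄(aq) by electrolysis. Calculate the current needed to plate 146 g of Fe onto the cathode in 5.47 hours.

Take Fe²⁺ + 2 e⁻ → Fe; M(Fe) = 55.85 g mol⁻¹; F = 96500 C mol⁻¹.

25.6 A

n(Fe) = 146 / 55.85 = 2.614 mol.
n(e⁻) = 2 × 2.614 = 5.228 mol.
Q = n(e⁻)·F = 5.228 × 96500 = 504500 C.
I = Q/t = 504500 / 19692 s = 25.6 A.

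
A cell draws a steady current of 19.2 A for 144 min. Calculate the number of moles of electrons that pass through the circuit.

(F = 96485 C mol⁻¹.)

1.72 mol

Q = I·t = 19.20 A × 8640.0 s = 165900 C.
n(e⁻) = Q/F = 165900 / 96485 = 1.72 mol.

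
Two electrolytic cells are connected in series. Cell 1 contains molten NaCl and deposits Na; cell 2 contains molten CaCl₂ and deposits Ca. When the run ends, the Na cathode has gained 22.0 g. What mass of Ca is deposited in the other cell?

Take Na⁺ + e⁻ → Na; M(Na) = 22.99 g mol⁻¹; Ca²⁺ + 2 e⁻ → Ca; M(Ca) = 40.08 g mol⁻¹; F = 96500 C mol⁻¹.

n(Na) = 22.0 / 22.99 = 0.9569 mol.
Since Na⁺ + e⁻ → Na, n(e⁻) passed = 1 × 0.9569 = 0.9569 mol.
Cells in series carry the same charge, so the same 0.9569 mol of electrons passes through cell 2.
Ca²⁺ + 2 e⁻ → Ca, so n(Ca) = 0.9569 / 2 = 0.4785 mol.
m(Ca) = 0.4785 × 40.08 = 19.2 g.

19.2 g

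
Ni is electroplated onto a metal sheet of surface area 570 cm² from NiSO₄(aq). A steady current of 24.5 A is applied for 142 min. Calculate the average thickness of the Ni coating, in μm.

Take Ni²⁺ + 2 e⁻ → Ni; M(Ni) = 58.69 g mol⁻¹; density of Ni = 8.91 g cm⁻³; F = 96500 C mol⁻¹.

Q = I·t = 24.50 × 8520.0 = 208700 C; n(e⁻) = 2.163 mol.
n(Ni) = n(e⁻)/2 = 1.082 mol, so m = 1.082 × 58.69 = 63.48 g.
Volume = m/ρ = 63.48 / 8.91 = 7.124 cm³.
Thickness = V/A = 7.124 / 570 = 0.0125 cm = 125 μm.

125 μm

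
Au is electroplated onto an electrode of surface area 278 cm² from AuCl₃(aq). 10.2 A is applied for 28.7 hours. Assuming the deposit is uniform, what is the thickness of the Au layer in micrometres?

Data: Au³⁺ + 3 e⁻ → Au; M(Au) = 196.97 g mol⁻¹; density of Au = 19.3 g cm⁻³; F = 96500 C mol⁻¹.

1340 μm

Q = I·t = 10.20 × 103320 = 1054000 C; n(e⁻) = 10.92 mol.
n(Au) = n(e⁻)/3 = 3.640 mol, so m = 3.640 × 196.97 = 717.0 g.
Volume = m/ρ = 717.0 / 19.3 = 37.15 cm³.
Thickness = V/A = 37.15 / 278 = 0.134 cm = 1340 μm.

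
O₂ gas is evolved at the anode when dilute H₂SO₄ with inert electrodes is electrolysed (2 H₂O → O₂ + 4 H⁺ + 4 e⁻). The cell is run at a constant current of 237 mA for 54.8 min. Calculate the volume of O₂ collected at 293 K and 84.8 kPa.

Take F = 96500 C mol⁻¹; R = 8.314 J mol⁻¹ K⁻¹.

Q = I·t = 0.2370 A × 3288.0 s = 779.3 C.
n(e⁻) = Q/F = 779.3 / 96500 = 0.008075 mol.
4 electrons are transferred per O₂ molecule, so n(O₂) = 0.008075 / 4 = 0.002019 mol.
V = nRT/P = (0.002019 × 8.314 × 293) / (84.8 × 10³ Pa) = 5.80 × 10⁻⁵ m³ = 0.0580 L.

0.0580 L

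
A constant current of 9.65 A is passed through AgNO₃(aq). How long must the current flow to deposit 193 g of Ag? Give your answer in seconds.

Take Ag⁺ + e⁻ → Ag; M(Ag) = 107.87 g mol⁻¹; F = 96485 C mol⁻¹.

n(Ag) = m/M = 193 / 107.87 = 1.789 mol.
Each Ag atom requires 1 electron, so n(e⁻) = 1 × 1.789 = 1.789 mol.
Q = n(e⁻)·F = 1.789 × 96485 = 172600 C.
t = Q/I = 172600 / 9.650 A = 17890 s.

17900 s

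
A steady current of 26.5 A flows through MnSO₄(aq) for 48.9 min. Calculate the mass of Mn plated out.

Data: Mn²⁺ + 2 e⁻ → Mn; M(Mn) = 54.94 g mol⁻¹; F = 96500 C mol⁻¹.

22.1 g

Q = I·t = 26.50 A × 2934.0 s = 77750 C.
n(e⁻) = Q/F = 77750 / 96500 = 0.8057 mol.
Mn²⁺ + 2 e⁻ → Mn, so n(Mn) = n(e⁻)/2 = 0.4029 mol.
m = n·M = 0.4029 × 54.94 = 22.1 g.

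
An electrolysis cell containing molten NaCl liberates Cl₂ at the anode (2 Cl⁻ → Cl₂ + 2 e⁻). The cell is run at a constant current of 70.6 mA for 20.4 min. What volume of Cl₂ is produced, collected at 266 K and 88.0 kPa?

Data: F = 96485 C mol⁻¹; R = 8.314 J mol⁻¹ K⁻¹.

0.0113 L

Q = I·t = 0.07060 A × 1224.0 s = 86.41 C.
n(e⁻) = Q/F = 86.41 / 96485 = 0.0008956 mol.
2 electrons are transferred per Cl₂ molecule, so n(Cl₂) = 0.0008956 / 2 = 0.0004478 mol.
V = nRT/P = (0.0004478 × 8.314 × 266) / (88.0 × 10³ Pa) = 1.13 × 10⁻⁵ m³ = 0.0113 L.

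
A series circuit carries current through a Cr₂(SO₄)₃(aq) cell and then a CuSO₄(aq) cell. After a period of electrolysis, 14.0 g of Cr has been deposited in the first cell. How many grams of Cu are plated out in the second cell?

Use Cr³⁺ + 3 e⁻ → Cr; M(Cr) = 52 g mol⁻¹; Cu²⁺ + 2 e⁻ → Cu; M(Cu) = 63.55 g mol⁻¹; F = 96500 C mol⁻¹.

25.7 g

n(Cr) = 14.0 / 52 = 0.2692 mol.
Since Cr³⁺ + 3 e⁻ → Cr, n(e⁻) passed = 3 × 0.2692 = 0.8077 mol.
Cells in series carry the same charge, so the same 0.8077 mol of electrons passes through cell 2.
Cu²⁺ + 2 e⁻ → Cu, so n(Cu) = 0.8077 / 2 = 0.4038 mol.
m(Cu) = 0.4038 × 63.55 = 25.7 g.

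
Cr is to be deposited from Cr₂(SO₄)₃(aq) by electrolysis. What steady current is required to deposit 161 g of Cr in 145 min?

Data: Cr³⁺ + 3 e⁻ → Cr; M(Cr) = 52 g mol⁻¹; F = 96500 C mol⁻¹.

n(Cr) = 161 / 52 = 3.096 mol.
n(e⁻) = 3 × 3.096 = 9.288 mol.
Q = n(e⁻)·F = 9.288 × 96500 = 896300 C.
I = Q/t = 896300 / 8700.0 s = 103 A.

103 A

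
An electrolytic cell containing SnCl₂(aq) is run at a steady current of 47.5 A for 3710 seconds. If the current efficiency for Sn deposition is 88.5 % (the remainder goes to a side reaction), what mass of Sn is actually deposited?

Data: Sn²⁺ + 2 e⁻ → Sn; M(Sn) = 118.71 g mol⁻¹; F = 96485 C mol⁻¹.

95.9 g

Q = I·t = 47.50 × 3710.0 = 176200 C.
n(e⁻) = 176200/96485 = 1.826 mol; theoretically n(Sn) = 1.826/2 = 0.9132 mol, m_theo = 108.4 g.
At 88.5 % efficiency, m_actual = 0.885 × 108.4 = 95.9 g.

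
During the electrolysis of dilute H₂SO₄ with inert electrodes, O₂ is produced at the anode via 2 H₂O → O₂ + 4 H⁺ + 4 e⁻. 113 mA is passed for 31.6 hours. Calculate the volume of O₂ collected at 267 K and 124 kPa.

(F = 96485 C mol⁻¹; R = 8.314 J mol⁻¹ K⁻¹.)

Q = I·t = 0.1130 A × 113760 s = 12850 C.
n(e⁻) = Q/F = 12850 / 96485 = 0.1332 mol.
4 electrons are transferred per O₂ molecule, so n(O₂) = 0.1332 / 4 = 0.03331 mol.
V = nRT/P = (0.03331 × 8.314 × 267) / (124 × 10³ Pa) = 5.96 × 10⁻⁴ m³ = 0.596 L.

0.596 L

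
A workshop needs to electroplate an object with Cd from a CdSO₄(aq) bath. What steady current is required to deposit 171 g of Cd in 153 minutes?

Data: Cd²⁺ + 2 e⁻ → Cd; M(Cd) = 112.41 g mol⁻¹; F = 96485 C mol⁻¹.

32.0 A

n(Cd) = 171 / 112.41 = 1.521 mol.
n(e⁻) = 2 × 1.521 = 3.042 mol.
Q = n(e⁻)·F = 3.042 × 96485 = 293500 C.
I = Q/t = 293500 / 9180.0 s = 32.0 A.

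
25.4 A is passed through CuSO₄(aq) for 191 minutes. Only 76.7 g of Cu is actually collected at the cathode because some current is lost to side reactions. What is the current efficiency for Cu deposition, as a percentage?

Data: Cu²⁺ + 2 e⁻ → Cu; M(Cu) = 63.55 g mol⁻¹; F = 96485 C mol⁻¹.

Q = I·t = 25.40 × 11460 = 291100 C; n(e⁻) = 291100/96485 = 3.017 mol.
Theoretical n(Cu) = n(e⁻)/2 = 1.508 mol, i.e. m_theo = 1.508 × 63.55 = 95.86 g.
Efficiency = m_actual / m_theo = 76.7 / 95.86 = 80.0 %.

80.0 %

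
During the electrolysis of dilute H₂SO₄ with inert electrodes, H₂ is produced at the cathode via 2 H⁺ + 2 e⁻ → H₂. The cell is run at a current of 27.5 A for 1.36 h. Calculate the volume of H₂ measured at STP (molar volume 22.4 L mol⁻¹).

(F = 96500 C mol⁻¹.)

15.6 L

Q = I·t = 27.50 A × 4896.0 s = 134600 C.
n(e⁻) = Q/F = 134600 / 96500 = 1.395 mol.
2 electrons are transferred per H₂ molecule, so n(H₂) = 1.395 / 2 = 0.6976 mol.
V = n × V_m = 0.6976 × 22.4 = 15.6 L.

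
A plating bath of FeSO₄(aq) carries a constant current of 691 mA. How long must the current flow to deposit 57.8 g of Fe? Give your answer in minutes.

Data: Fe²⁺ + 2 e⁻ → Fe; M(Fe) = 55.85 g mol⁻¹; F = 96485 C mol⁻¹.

n(Fe) = m/M = 57.8 / 55.85 = 1.035 mol.
Each Fe atom requires 2 electrons, so n(e⁻) = 2 × 1.035 = 2.070 mol.
Q = n(e⁻)·F = 2.070 × 96485 = 199700 C.
t = Q/I = 199700 / 0.6910 A = 289000 s = 4820 min.

4820 min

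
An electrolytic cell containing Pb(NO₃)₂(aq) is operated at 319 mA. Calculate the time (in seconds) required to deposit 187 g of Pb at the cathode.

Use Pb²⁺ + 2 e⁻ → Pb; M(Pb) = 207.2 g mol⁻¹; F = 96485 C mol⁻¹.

5.46 × 10⁵ s

n(Pb) = m/M = 187 / 207.2 = 0.9025 mol.
Each Pb atom requires 2 electrons, so n(e⁻) = 2 × 0.9025 = 1.805 mol.
Q = n(e⁻)·F = 1.805 × 96485 = 174200 C.
t = Q/I = 174200 / 0.3190 A = 545900 s.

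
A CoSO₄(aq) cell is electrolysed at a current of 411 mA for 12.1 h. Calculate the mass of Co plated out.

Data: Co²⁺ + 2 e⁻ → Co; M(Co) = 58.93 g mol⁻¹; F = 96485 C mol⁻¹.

Q = I·t = 0.4110 A × 43560 s = 17900 C.
n(e⁻) = Q/F = 17900 / 96485 = 0.1856 mol.
Co²⁺ + 2 e⁻ → Co, so n(Co) = n(e⁻)/2 = 0.09278 mol.
m = n·M = 0.09278 × 58.93 = 5.47 g.

5.47 g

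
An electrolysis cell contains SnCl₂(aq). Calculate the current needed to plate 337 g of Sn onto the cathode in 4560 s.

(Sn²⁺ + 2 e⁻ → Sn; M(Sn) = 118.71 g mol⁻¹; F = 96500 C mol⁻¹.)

n(Sn) = 337 / 118.71 = 2.839 mol.
n(e⁻) = 2 × 2.839 = 5.678 mol.
Q = n(e⁻)·F = 5.678 × 96500 = 547900 C.
I = Q/t = 547900 / 4560.0 s = 120 A.

120 A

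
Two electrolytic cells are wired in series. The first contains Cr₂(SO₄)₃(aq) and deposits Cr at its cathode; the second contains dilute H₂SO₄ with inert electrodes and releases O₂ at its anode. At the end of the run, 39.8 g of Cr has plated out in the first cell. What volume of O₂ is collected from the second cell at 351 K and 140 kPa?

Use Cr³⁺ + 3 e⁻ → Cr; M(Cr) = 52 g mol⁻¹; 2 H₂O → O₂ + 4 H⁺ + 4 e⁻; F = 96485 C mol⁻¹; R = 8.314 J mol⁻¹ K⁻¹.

12.0 L

n(Cr) = 39.8 / 52 = 0.7654 mol, so n(e⁻) = 3 × 0.7654 = 2.296 mol.
The cells are in series, so the same 2.296 mol of electrons passes through the second cell.
2 H₂O → O₂ + 4 H⁺ + 4 e⁻ — 4 mol e⁻ per mol O₂, so n(O₂) = 2.296/4 = 0.5740 mol.
V = nRT/P = (0.5740 × 8.314 × 351) / (140 × 10³) = 0.0120 m³ = 12.0 L.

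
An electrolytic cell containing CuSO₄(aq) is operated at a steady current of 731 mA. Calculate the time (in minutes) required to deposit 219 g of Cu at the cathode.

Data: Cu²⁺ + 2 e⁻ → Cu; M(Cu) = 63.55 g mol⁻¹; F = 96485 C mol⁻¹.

n(Cu) = m/M = 219 / 63.55 = 3.446 mol.
Each Cu atom requires 2 electrons, so n(e⁻) = 2 × 3.446 = 6.892 mol.
Q = n(e⁻)·F = 6.892 × 96485 = 665000 C.
t = Q/I = 665000 / 0.7310 A = 909700 s = 15200 min.

15200 min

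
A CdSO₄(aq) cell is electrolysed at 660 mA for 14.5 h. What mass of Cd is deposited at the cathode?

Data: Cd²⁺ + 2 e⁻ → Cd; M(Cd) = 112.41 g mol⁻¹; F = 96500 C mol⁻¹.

20.1 g

Q = I·t = 0.6600 A × 52200 s = 34450 C.
n(e⁻) = Q/F = 34450 / 96500 = 0.3570 mol.
Cd²⁺ + 2 e⁻ → Cd, so n(Cd) = n(e⁻)/2 = 0.1785 mol.
m = n·M = 0.1785 × 112.41 = 20.1 g.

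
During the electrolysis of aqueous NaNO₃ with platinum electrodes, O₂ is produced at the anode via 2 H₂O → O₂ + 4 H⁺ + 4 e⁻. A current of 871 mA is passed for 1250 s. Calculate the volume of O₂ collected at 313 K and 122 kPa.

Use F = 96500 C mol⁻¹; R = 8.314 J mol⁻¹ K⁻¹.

0.0602 L

Q = I·t = 0.8710 A × 1250.0 s = 1089 C.
n(e⁻) = Q/F = 1089 / 96500 = 0.01128 mol.
4 electrons are transferred per O₂ molecule, so n(O₂) = 0.01128 / 4 = 0.002821 mol.
V = nRT/P = (0.002821 × 8.314 × 313) / (122 × 10³ Pa) = 6.02 × 10⁻⁵ m³ = 0.0602 L.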